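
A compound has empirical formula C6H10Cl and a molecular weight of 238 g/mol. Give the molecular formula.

Empirical-formula mass = 117.59 g/mol
n = 238 / 117.59 = 2.02 ≈ 2
Molecular formula = (C6H10Cl)2 = C12H20Cl2

C12H20Cl2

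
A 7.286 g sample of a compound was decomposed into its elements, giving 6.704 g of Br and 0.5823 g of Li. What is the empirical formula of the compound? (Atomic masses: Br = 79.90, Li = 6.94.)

Moles — Br: 6.704 / 79.90 = 0.0839 mol; Li: 0.5823 / 6.94 = 0.0839 mol
Smallest is Br at 0.0839 mol; normalising gives Br 1.000, Li 1.000
≈ 1:1 → BrLi

BrLi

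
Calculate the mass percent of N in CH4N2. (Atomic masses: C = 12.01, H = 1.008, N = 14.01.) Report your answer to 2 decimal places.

Molar mass = 1(12.01) + 4(1.008) + 2(14.01) = 44.062 g/mol
Mass of N per mole = 2 × 14.01 = 28.020 g
% N = 28.020 / 44.062 × 100 = 63.59%

63.59%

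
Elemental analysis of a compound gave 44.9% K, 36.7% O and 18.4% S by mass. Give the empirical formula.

Assume 100 g: 44.9 g K, 36.7 g O, 18.4 g S.
n(K) = 44.9/39.10 = 1.148, n(O) = 36.7/16.00 = 2.294, n(S) = 18.4/32.07 = 0.5737
Smallest is S at 0.5737 mol; normalising gives K 2.001, O 3.998, S 1.000
→ K2O4S

K2O4S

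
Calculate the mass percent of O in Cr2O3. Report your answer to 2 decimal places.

Molar mass = 2(52.00) + 3(16.00) = 152.000 g/mol
Mass of O per mole = 3 × 16.00 = 48.000 g
% O = 48.000 / 152.000 × 100 = 31.58%

31.58%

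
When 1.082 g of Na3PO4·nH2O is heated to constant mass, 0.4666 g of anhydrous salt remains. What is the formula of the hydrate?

Na3PO4·12H2O

Mass of water lost = 1.082 − 0.4666 = 0.6154 g → 0.6154 / 18.02 = 0.03415 mol H2O
Molar mass of Na3PO4 = 163.94 g/mol → mol Na3PO4 = 0.4666 / 163.94 = 0.002846
n = 0.03415 / 0.002846 = 12.00 ≈ 12 → Na3PO4·12H2O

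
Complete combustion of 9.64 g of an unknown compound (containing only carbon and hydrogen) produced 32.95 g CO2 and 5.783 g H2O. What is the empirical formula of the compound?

C7H6

mol C = 32.95 / 44.01 = 0.7487; mass C = 0.7487 × 12.01 = 8.992 g
mol H = 2 × (5.783 / 18.02) = 0.6418; mass H = 0.6418 × 1.008 = 0.6470 g
Smallest is H at 0.6418 mol; normalising gives C 1.166, H 1.000
Multiply by 6: C 7.00, H 6.00 → C7H6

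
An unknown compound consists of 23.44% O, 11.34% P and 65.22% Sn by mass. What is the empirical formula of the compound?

Assume 100 g: 23.44 g O, 11.34 g P, 65.22 g Sn.
Moles — O: 23.44 / 16.00 = 1.465 mol; P: 11.34 / 30.97 = 0.3662 mol; Sn: 65.22 / 118.71 = 0.5494 mol
Smallest is P at 0.3662 mol; normalising gives O 4.001, P 1.000, Sn 1.500
Scaling by 2: O 8.00, P 2.00, Sn 3.00 → O8P2Sn3

O8P2Sn3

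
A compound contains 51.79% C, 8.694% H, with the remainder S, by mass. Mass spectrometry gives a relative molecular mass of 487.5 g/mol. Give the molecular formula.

C21H42S6

Assume 100 g: 51.79 g C, 8.694 g H, 39.516 g S.
n(C) = 51.79/12.01 = 4.312, n(H) = 8.694/1.008 = 8.625, n(S) = 39.516/32.07 = 1.232
Divide by the smallest (1.232 mol S): C 3.500, H 7.000, S 1.000
Scaling by 2: C 7.00, H 14.00, S 2.00 → C7H14S2
Empirical-formula mass = 162.32 g/mol
n = 487.5 / 162.32 = 3.00 ≈ 3
Molecular formula = (C7H14S2)×3 = C21H42S6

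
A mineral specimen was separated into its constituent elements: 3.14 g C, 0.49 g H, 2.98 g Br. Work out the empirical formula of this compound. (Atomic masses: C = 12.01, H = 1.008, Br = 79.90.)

C7H13Br

C: 3.14 g ÷ 12.01 g/mol = 0.2614 mol
H: 0.49 g ÷ 1.008 g/mol = 0.4861 mol
Br: 2.98 g ÷ 79.90 g/mol = 0.0373 mol
Ratios (÷ 0.0373): C 7.010, H 13.034, Br 1.000
≈ 7:13:1 → C7H13Br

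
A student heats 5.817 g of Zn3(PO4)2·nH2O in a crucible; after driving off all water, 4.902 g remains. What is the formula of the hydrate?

Zn3(PO4)2·4H2O

Mass of water lost = 5.817 − 4.902 = 0.915 g → 0.915 / 18.02 = 0.05078 mol H2O
Molar mass of Zn3(PO4)2 = 386.08 g/mol → mol Zn3(PO4)2 = 4.902 / 386.08 = 0.0127
n = 0.05078 / 0.0127 = 4.00 ≈ 4 → Zn3(PO4)2·4H2O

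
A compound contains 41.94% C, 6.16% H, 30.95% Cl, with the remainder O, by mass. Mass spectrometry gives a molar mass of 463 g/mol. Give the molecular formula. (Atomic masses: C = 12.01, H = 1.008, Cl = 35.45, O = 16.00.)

Assume 100 g: 41.94 g C, 6.16 g H, 30.95 g Cl, 20.95 g O.
n(C) = 41.94/12.01 = 3.492, n(H) = 6.16/1.008 = 6.111, n(Cl) = 30.95/35.45 = 0.8731, n(O) = 20.95/16.00 = 1.309
Smallest is Cl at 0.8731 mol; normalising gives C 4.000, H 7.000, Cl 1.000, O 1.500
Multiply by 2: C 8.00, H 14.00, Cl 2.00, O 3.00 → C8H14Cl2O3
Empirical-formula mass = 229.09 g/mol
n = 463 / 229.09 = 2.02 ≈ 2
Molecular formula = (C8H14Cl2O3)×2 = C16H28Cl4O6

C16H28Cl4O6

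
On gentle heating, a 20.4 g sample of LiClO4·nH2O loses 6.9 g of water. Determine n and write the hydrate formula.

LiClO4·3H2O

Mass of anhydrous LiClO4 = 20.4 − 6.9 = 13.5 g
mol H2O = 6.9 / 18.02 = 0.3829
Molar mass of LiClO4 = 106.39 g/mol → mol LiClO4 = 13.5 / 106.39 = 0.1269
n = 0.3829 / 0.1269 = 3.02 ≈ 3 → LiClO4·3H2O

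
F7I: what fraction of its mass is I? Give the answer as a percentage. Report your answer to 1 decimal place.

48.8%

Molar mass = 7(19.00) + 1(126.90) = 259.900 g/mol
Mass of I per mole = 1 × 126.90 = 126.900 g
% I = 126.900 / 259.900 × 100 = 48.8%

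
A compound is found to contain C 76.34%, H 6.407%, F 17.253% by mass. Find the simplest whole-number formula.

Assume 100 g: 76.34 g C, 6.407 g H, 17.253 g F.
n(C) = 76.34/12.01 = 6.356, n(H) = 6.407/1.008 = 6.356, n(F) = 17.253/19.00 = 0.9081
Ratios (÷ 0.9081): C 7.000, H 7.000, F 1.000
Ratio ≈ 7:7:1, so the empirical formula is C7H7F

C7H7F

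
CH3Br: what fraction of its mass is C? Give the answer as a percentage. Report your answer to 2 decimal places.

Molar mass = 1(12.01) + 3(1.008) + 1(79.90) = 94.934 g/mol
Mass of C per mole = 1 × 12.01 = 12.010 g
% C = 12.010 / 94.934 × 100 = 12.65%

12.65%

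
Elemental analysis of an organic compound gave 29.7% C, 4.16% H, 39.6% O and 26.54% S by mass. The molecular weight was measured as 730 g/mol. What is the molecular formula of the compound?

Assume 100 g: 29.7 g C, 4.16 g H, 39.6 g O, 26.54 g S.
Moles — C: 29.7 / 12.01 = 2.473 mol; H: 4.16 / 1.008 = 4.127 mol; O: 39.6 / 16.00 = 2.475 mol; S: 26.54 / 32.07 = 0.8276 mol
Divide by the smallest (0.8276 mol S): C 2.988, H 4.987, O 2.991, S 1.000
Ratio ≈ 3:5:3:1, so the empirical formula is C3H5O3S
Empirical-formula mass = 121.14 g/mol
n = 730 / 121.14 = 6.03 ≈ 6
Molecular formula = (C3H5O3S)×6 = C18H30O18S6

C18H30O18S6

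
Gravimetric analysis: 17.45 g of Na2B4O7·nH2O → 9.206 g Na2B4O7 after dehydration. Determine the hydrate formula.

Na2B4O7·10H2O

Mass of water lost = 17.45 − 9.206 = 8.244 g → 8.244 / 18.02 = 0.4575 mol H2O
Molar mass of Na2B4O7 = 201.22 g/mol → mol Na2B4O7 = 9.206 / 201.22 = 0.04575
n = 0.4575 / 0.04575 = 10.00 ≈ 10 → Na2B4O7·10H2O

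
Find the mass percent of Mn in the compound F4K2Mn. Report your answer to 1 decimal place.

Molar mass = 4(19.00) + 2(39.10) + 1(54.94) = 209.140 g/mol
Mass of Mn per mole = 1 × 54.94 = 54.940 g
% Mn = 54.940 / 209.140 × 100 = 26.3%

26.3%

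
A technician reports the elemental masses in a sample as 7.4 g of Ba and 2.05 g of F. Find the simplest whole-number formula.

Moles — Ba: 7.4 / 137.33 = 0.05388 mol; F: 2.05 / 19.00 = 0.1079 mol
Smallest is Ba at 0.05388 mol; normalising gives Ba 1.000, F 2.002
Ratio ≈ 1:2, so the empirical formula is BaF2

BaF2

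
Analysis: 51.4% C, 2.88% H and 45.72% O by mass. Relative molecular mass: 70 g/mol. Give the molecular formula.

Assume 100 g: 51.4 g C, 2.88 g H, 45.72 g O.
Moles — C: 51.4 / 12.01 = 4.28 mol; H: 2.88 / 1.008 = 2.857 mol; O: 45.72 / 16.00 = 2.857 mol
Smallest is H at 2.857 mol; normalising gives C 1.498, H 1.000, O 1.000
Scaling by 2: C 3.00, H 2.00, O 2.00 → C3H2O2
Empirical-formula mass = 70.05 g/mol
n = 70 / 70.05 = 1.00 ≈ 1
Molecular formula = empirical formula = C3H2O2

C3H2O2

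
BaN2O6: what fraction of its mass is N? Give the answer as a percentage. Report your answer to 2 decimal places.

10.72%

Molar mass = 1(137.33) + 2(14.01) + 6(16.00) = 261.350 g/mol
Mass of N per mole = 2 × 14.01 = 28.020 g
% N = 28.020 / 261.350 × 100 = 10.72%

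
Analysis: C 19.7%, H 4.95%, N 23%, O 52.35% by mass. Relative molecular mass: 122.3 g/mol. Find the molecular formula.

Assume 100 g: 19.7 g C, 4.95 g H, 23 g N, 52.35 g O.
Moles — C: 19.7 / 12.01 = 1.64 mol; H: 4.95 / 1.008 = 4.911 mol; N: 23 / 14.01 = 1.642 mol; O: 52.35 / 16.00 = 3.272 mol
Divide by the smallest (1.64 mol C): C 1.000, H 2.994, N 1.001, O 1.995
→ CH3NO2
Empirical-formula mass = 61.04 g/mol
n = 122.3 / 61.04 = 2.00 ≈ 2
Molecular formula = (CH3NO2)×2 = C2H6N2O4

C2H6N2O4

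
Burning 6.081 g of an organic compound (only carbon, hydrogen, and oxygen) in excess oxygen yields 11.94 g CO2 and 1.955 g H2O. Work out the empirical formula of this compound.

C5H4O3

mol C = 11.94 / 44.01 = 0.2713; mass C = 0.2713 × 12.01 = 3.258 g
mol H = 2 × (1.955 / 18.02) = 0.2170; mass H = 0.2170 × 1.008 = 0.2187 g
mass O = 6.081 − (3.477) = 2.604 g → mol O = 0.1627
Smallest is O at 0.1627 mol; normalising gives C 1.667, H 1.333, O 1.000
Scaling by 3: C 5.00, H 4.00, O 3.00 → C5H4O3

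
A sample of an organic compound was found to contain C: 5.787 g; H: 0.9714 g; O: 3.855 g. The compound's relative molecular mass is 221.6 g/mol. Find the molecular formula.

C10H20O5

n(C) = 5.787/12.01 = 0.4818, n(H) = 0.9714/1.008 = 0.9637, n(O) = 3.855/16.00 = 0.2409
Ratios (÷ 0.2409): C 2.000, H 4.000, O 1.000
→ C2H4O
Empirical-formula mass = 44.05 g/mol
n = 221.6 / 44.05 = 5.03 ≈ 5
Molecular formula = (C2H4O)×5 = C10H20O5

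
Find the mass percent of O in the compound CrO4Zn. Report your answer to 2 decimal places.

35.29%

Molar mass = 1(52.00) + 4(16.00) + 1(65.38) = 181.380 g/mol
Mass of O per mole = 4 × 16.00 = 64.000 g
% O = 64.000 / 181.380 × 100 = 35.29%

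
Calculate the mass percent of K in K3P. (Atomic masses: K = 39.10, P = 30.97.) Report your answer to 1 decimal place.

Molar mass = 3(39.10) + 1(30.97) = 148.270 g/mol
Mass of K per mole = 3 × 39.10 = 117.300 g
% K = 117.300 / 148.270 × 100 = 79.1%

79.1%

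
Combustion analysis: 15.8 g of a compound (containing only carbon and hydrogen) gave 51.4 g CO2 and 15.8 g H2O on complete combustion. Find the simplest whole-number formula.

mol C = 51.4 / 44.01 = 1.168; mass C = 1.168 × 12.01 = 14.03 g
mol H = 2 × (15.8 / 18.02) = 1.754; mass H = 1.754 × 1.008 = 1.768 g
Divide by the smallest (1.168 mol C): C 1.000, H 1.501
×2: C 2.00, H 3.00 → C2H3

C2H3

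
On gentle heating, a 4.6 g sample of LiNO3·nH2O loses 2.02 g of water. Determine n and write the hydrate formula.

Mass of anhydrous LiNO3 = 4.6 − 2.02 = 2.58 g
mol H2O = 2.02 / 18.02 = 0.1121
Molar mass of LiNO3 = 68.95 g/mol → mol LiNO3 = 2.58 / 68.95 = 0.03742
n = 0.1121 / 0.03742 = 3.00 ≈ 3 → LiNO3·3H2O

LiNO3·3H2O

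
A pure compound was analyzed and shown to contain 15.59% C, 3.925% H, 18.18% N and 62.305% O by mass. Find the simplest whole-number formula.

CH3NO3

Assume 100 g: 15.59 g C, 3.925 g H, 18.18 g N, 62.305 g O.
n(C) = 15.59/12.01 = 1.298, n(H) = 3.925/1.008 = 3.894, n(N) = 18.18/14.01 = 1.298, n(O) = 62.305/16.00 = 3.894
Divide by the smallest (1.298 mol N): C 1.000, H 3.001, N 1.000, O 3.001
Ratio ≈ 1:3:1:3, so the empirical formula is CH3NO3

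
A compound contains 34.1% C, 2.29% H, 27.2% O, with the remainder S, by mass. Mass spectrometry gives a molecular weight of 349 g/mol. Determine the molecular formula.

C10H8O6S4

Assume 100 g: 34.1 g C, 2.29 g H, 27.2 g O, 36.41 g S.
Moles — C: 34.1 / 12.01 = 2.839 mol; H: 2.29 / 1.008 = 2.272 mol; O: 27.2 / 16.00 = 1.7 mol; S: 36.41 / 32.07 = 1.135 mol
Divide by the smallest (1.135 mol S): C 2.501, H 2.001, O 1.497, S 1.000
×2: C 5.00, H 4.00, O 2.99, S 2.00 → C5H4O3S2
Empirical-formula mass = 176.22 g/mol
n = 349 / 176.22 = 1.98 ≈ 2
Molecular formula = (C5H4O3S2)×2 = C10H8O6S4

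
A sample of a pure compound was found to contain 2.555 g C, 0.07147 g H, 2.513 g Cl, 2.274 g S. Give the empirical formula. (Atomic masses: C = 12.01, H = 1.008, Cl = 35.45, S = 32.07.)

Moles — C: 2.555 / 12.01 = 0.2127 mol; H: 0.07147 / 1.008 = 0.0709 mol; Cl: 2.513 / 35.45 = 0.07089 mol; S: 2.274 / 32.07 = 0.07091 mol
Divide by the smallest (0.07089 mol Cl): C 3.001, H 1.000, Cl 1.000, S 1.000
≈ 3:1:1:1 → C3HClS

C3HClS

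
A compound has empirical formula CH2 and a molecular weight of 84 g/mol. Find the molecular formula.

Empirical-formula mass = 14.03 g/mol
n = 84 / 14.03 = 5.99 ≈ 6
Molecular formula = (CH2)6 = C6H12

C6H12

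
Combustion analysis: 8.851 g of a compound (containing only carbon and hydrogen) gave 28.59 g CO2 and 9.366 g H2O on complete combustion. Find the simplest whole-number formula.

mol C = 28.59 / 44.01 = 0.6496; mass C = 0.6496 × 12.01 = 7.802 g
mol H = 2 × (9.366 / 18.02) = 1.040; mass H = 1.040 × 1.008 = 1.048 g
Smallest is C at 0.6496 mol; normalising gives C 1.000, H 1.600
Scaling by 5: C 5.00, H 8.00 → C5H8

C5H8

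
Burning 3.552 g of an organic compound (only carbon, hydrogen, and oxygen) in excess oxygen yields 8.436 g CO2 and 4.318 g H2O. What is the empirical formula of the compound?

mol C = 8.436 / 44.01 = 0.1917; mass C = 0.1917 × 12.01 = 2.302 g
mol H = 2 × (4.318 / 18.02) = 0.4792; mass H = 0.4792 × 1.008 = 0.4831 g
mass O = 3.552 − (2.785) = 0.7668 g → mol O = 0.04792
Smallest is O at 0.04792 mol; normalising gives C 4.000, H 10.000, O 1.000
→ C4H10O

C4H10O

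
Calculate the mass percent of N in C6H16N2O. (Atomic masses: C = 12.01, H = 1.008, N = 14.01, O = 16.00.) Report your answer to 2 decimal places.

Molar mass = 6(12.01) + 16(1.008) + 2(14.01) + 1(16.00) = 132.208 g/mol
Mass of N per mole = 2 × 14.01 = 28.020 g
% N = 28.020 / 132.208 × 100 = 21.19%

21.19%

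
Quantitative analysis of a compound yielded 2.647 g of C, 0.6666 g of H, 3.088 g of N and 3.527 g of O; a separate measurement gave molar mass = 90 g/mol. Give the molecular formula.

n(C) = 2.647/12.01 = 0.2204, n(H) = 0.6666/1.008 = 0.6613, n(N) = 3.088/14.01 = 0.2204, n(O) = 3.527/16.00 = 0.2204
Divide by the smallest (0.2204 mol C): C 1.000, H 3.001, N 1.000, O 1.000
→ CH3NO
Empirical-formula mass = 45.04 g/mol
n = 90 / 45.04 = 2.00 ≈ 2
Molecular formula = (CH3NO)×2 = C2H6N2O2

C2H6N2O2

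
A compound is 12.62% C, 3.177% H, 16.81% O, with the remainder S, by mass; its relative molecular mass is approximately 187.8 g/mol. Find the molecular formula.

C2H6O2S4

Assume 100 g: 12.62 g C, 3.177 g H, 16.81 g O, 67.393 g S.
C: 12.62 g ÷ 12.01 g/mol = 1.051 mol
H: 3.177 g ÷ 1.008 g/mol = 3.152 mol
O: 16.81 g ÷ 16.00 g/mol = 1.051 mol
S: 67.393 g ÷ 32.07 g/mol = 2.101 mol
Ratios (÷ 1.051): C 1.000, H 3.000, O 1.000, S 2.000
Ratio ≈ 1:3:1:2, so the empirical formula is CH3OS2
Empirical-formula mass = 95.17 g/mol
n = 187.8 / 95.17 = 1.97 ≈ 2
Molecular formula = (CH3OS2)×2 = C2H6O2S4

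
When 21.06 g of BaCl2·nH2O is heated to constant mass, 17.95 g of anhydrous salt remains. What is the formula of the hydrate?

Mass of water lost = 21.06 − 17.95 = 3.11 g → 3.11 / 18.02 = 0.1726 mol H2O
Molar mass of BaCl2 = 208.23 g/mol → mol BaCl2 = 17.95 / 208.23 = 0.0862
n = 0.1726 / 0.0862 = 2.00 ≈ 2 → BaCl2·2H2O

BaCl2·2H2O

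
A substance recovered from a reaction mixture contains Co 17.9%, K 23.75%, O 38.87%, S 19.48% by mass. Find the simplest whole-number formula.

CoK2O8S2

Assume 100 g: 17.9 g Co, 23.75 g K, 38.87 g O, 19.48 g S.
n(Co) = 17.9/58.93 = 0.3038, n(K) = 23.75/39.10 = 0.6074, n(O) = 38.87/16.00 = 2.429, n(S) = 19.48/32.07 = 0.6074
Smallest is Co at 0.3038 mol; normalising gives Co 1.000, K 2.000, O 7.998, S 2.000
≈ 1:2:8:2 → CoK2O8S2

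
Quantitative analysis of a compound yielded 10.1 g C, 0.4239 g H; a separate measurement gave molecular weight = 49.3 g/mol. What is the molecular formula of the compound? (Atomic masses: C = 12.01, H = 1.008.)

C4H2

n(C) = 10.1/12.01 = 0.841, n(H) = 0.4239/1.008 = 0.4205
Divide by the smallest (0.4205 mol H): C 2.000, H 1.000
→ C2H
Empirical-formula mass = 25.03 g/mol
n = 49.3 / 25.03 = 1.97 ≈ 2
Molecular formula = (C2H)×2 = C4H2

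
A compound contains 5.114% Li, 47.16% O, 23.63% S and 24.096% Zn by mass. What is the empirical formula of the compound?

Li2O8S2Zn

Assume 100 g: 5.114 g Li, 47.16 g O, 23.63 g S, 24.096 g Zn.
n(Li) = 5.114/6.94 = 0.7369, n(O) = 47.16/16.00 = 2.947, n(S) = 23.63/32.07 = 0.7368, n(Zn) = 24.096/65.38 = 0.3686
Divide by the smallest (0.3686 mol Zn): Li 1.999, O 7.997, S 1.999, Zn 1.000
≈ 2:8:2:1 → Li2O8S2Zn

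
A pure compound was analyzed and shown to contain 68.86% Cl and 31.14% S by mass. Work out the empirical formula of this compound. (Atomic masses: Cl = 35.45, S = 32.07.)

Assume 100 g: 68.86 g Cl, 31.14 g S.
n(Cl) = 68.86/35.45 = 1.942, n(S) = 31.14/32.07 = 0.971
Smallest is S at 0.971 mol; normalising gives Cl 2.000, S 1.000
≈ 2:1 → Cl2S

Cl2S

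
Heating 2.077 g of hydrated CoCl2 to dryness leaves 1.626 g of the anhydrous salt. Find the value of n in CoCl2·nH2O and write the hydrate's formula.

CoCl2·2H2O

Mass of water lost = 2.077 − 1.626 = 0.451 g → 0.451 / 18.02 = 0.02503 mol H2O
Molar mass of CoCl2 = 129.83 g/mol → mol CoCl2 = 1.626 / 129.83 = 0.01252
n = 0.02503 / 0.01252 = 2.00 ≈ 2 → CoCl2·2H2O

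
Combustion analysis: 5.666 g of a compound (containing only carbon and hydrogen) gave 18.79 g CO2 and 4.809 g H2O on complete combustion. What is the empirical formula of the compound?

C4H5

mol C = 18.79 / 44.01 = 0.4269; mass C = 0.4269 × 12.01 = 5.128 g
mol H = 2 × (4.809 / 18.02) = 0.5337; mass H = 0.5337 × 1.008 = 0.5380 g
Divide by the smallest (0.4269 mol C): C 1.000, H 1.250
Scaling by 4: C 4.00, H 5.00 → C4H5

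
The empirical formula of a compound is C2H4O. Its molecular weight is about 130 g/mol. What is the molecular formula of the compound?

C6H12O3

Empirical-formula mass = 44.05 g/mol
n = 130 / 44.05 = 2.95 ≈ 3
Molecular formula = (C2H4O)3 = C6H12O3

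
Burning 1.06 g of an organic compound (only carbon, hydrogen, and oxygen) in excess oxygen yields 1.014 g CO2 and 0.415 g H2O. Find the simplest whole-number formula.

mol C = 1.014 / 44.01 = 0.02304; mass C = 0.02304 × 12.01 = 0.2767 g
mol H = 2 × (0.415 / 18.02) = 0.04606; mass H = 0.04606 × 1.008 = 0.04643 g
mass O = 1.06 − (0.3231) = 0.7369 g → mol O = 0.04605
Ratios (÷ 0.02304): C 1.000, H 1.999, O 1.999
→ CH2O2

CH2O2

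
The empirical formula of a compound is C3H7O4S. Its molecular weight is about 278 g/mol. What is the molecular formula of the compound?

Empirical-formula mass = 139.16 g/mol
n = 278 / 139.16 = 2.00 ≈ 2
Molecular formula = (C3H7O4S)2 = C6H14O8S2

C6H14O8S2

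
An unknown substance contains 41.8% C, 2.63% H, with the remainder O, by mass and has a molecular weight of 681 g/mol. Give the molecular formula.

C24H18O24

Assume 100 g: 41.8 g C, 2.63 g H, 55.57 g O.
n(C) = 41.8/12.01 = 3.48, n(H) = 2.63/1.008 = 2.609, n(O) = 55.57/16.00 = 3.473
Ratios (÷ 2.609): C 1.334, H 1.000, O 1.331
Multiply by 3: C 4.00, H 3.00, O 3.99 → C4H3O4
Empirical-formula mass = 115.06 g/mol
n = 681 / 115.06 = 5.92 ≈ 6
Molecular formula = (C4H3O4)×6 = C24H18O24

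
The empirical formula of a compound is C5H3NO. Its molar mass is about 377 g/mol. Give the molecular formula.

Empirical-formula mass = 93.08 g/mol
n = 377 / 93.08 = 4.05 ≈ 4
Molecular formula = (C5H3NO)4 = C20H12N4O4

C20H12N4O4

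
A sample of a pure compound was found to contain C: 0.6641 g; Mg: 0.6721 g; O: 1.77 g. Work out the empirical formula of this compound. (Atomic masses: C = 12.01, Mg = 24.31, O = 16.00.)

C2MgO4

C: 0.6641 g ÷ 12.01 g/mol = 0.0553 mol
Mg: 0.6721 g ÷ 24.31 g/mol = 0.02765 mol
O: 1.77 g ÷ 16.00 g/mol = 0.1106 mol
Ratios (÷ 0.02765): C 2.000, Mg 1.000, O 4.001
Ratio ≈ 2:1:4, so the empirical formula is C2MgO4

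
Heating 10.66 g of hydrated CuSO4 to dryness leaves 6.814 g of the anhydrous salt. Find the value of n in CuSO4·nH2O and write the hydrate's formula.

Mass of water lost = 10.66 − 6.814 = 3.846 g → 3.846 / 18.02 = 0.2134 mol H2O
Molar mass of CuSO4 = 159.62 g/mol → mol CuSO4 = 6.814 / 159.62 = 0.04269
n = 0.2134 / 0.04269 = 5.00 ≈ 5 → CuSO4·5H2O

CuSO4·5H2O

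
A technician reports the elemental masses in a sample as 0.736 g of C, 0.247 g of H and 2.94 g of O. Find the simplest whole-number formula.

Moles — C: 0.736 / 12.01 = 0.06128 mol; H: 0.247 / 1.008 = 0.245 mol; O: 2.94 / 16.00 = 0.1837 mol
Smallest is C at 0.06128 mol; normalising gives C 1.000, H 3.999, O 2.998
→ CH4O3

CH4O3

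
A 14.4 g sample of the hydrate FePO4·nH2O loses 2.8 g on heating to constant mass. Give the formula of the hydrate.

Mass of anhydrous FePO4 = 14.4 − 2.8 = 11.6 g
mol H2O = 2.8 / 18.02 = 0.1554
Molar mass of FePO4 = 150.82 g/mol → mol FePO4 = 11.6 / 150.82 = 0.07691
n = 0.1554 / 0.07691 = 2.02 ≈ 2 → FePO4·2H2O

FePO4·2H2O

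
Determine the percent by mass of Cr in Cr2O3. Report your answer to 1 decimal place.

68.4%

Molar mass = 2(52.00) + 3(16.00) = 152.000 g/mol
Mass of Cr per mole = 2 × 52.00 = 104.000 g
% Cr = 104.000 / 152.000 × 100 = 68.4%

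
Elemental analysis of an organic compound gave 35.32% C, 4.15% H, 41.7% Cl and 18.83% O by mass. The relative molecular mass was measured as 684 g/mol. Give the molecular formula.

Assume 100 g: 35.32 g C, 4.15 g H, 41.7 g Cl, 18.83 g O.
C: 35.32 g ÷ 12.01 g/mol = 2.941 mol
H: 4.15 g ÷ 1.008 g/mol = 4.117 mol
Cl: 41.7 g ÷ 35.45 g/mol = 1.176 mol
O: 18.83 g ÷ 16.00 g/mol = 1.177 mol
Divide by the smallest (1.176 mol Cl): C 2.500, H 3.500, Cl 1.000, O 1.000
Scaling by 2: C 5.00, H 7.00, Cl 2.00, O 2.00 → C5H7Cl2O2
Empirical-formula mass = 170.01 g/mol
n = 684 / 170.01 = 4.02 ≈ 4
Molecular formula = (C5H7Cl2O2)×4 = C20H28Cl8O8

C20H28Cl8O8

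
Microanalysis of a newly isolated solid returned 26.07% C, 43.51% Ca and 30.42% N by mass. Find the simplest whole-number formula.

Assume 100 g: 26.07 g C, 43.51 g Ca, 30.42 g N.
n(C) = 26.07/12.01 = 2.171, n(Ca) = 43.51/40.08 = 1.086, n(N) = 30.42/14.01 = 2.171
Smallest is Ca at 1.086 mol; normalising gives C 2.000, Ca 1.000, N 2.000
≈ 2:1:2 → C2CaN2

C2CaN2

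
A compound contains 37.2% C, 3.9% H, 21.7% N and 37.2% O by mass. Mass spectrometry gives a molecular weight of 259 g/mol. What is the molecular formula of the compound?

Assume 100 g: 37.2 g C, 3.9 g H, 21.7 g N, 37.2 g O.
C: 37.2 g ÷ 12.01 g/mol = 3.097 mol
H: 3.9 g ÷ 1.008 g/mol = 3.869 mol
N: 21.7 g ÷ 14.01 g/mol = 1.549 mol
O: 37.2 g ÷ 16.00 g/mol = 2.325 mol
Divide by the smallest (1.549 mol N): C 2.000, H 2.498, N 1.000, O 1.501
×2: C 4.00, H 5.00, N 2.00, O 3.00 → C4H5N2O3
Empirical-formula mass = 129.10 g/mol
n = 259 / 129.10 = 2.01 ≈ 2
Molecular formula = (C4H5N2O3)×2 = C8H10N4O6

C8H10N4O6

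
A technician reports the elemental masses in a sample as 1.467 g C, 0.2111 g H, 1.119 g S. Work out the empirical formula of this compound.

C7H12S2

Moles — C: 1.467 / 12.01 = 0.1221 mol; H: 0.2111 / 1.008 = 0.2094 mol; S: 1.119 / 32.07 = 0.03489 mol
Ratios (÷ 0.03489): C 3.501, H 6.002, S 1.000
×2: C 7.00, H 12.00, S 2.00 → C7H12S2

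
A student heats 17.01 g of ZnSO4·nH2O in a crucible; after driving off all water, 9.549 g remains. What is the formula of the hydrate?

Mass of water lost = 17.01 − 9.549 = 7.461 g → 7.461 / 18.02 = 0.414 mol H2O
Molar mass of ZnSO4 = 161.45 g/mol → mol ZnSO4 = 9.549 / 161.45 = 0.05915
n = 0.414 / 0.05915 = 7.00 ≈ 7 → ZnSO4·7H2O

ZnSO4·7H2O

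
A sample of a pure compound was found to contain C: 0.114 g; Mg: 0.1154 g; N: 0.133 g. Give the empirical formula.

C: 0.114 g ÷ 12.01 g/mol = 0.009492 mol
Mg: 0.1154 g ÷ 24.31 g/mol = 0.004747 mol
N: 0.133 g ÷ 14.01 g/mol = 0.009493 mol
Ratios (÷ 0.004747): C 2.000, Mg 1.000, N 2.000
Ratio ≈ 2:1:2, so the empirical formula is C2MgN2

C2MgN2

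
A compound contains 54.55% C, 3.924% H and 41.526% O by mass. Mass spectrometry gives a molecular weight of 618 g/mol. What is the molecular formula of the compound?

C28H24O16

Assume 100 g: 54.55 g C, 3.924 g H, 41.526 g O.
Moles — C: 54.55 / 12.01 = 4.542 mol; H: 3.924 / 1.008 = 3.893 mol; O: 41.526 / 16.00 = 2.595 mol
Divide by the smallest (2.595 mol O): C 1.750, H 1.500, O 1.000
Scaling by 4: C 7.00, H 6.00, O 4.00 → C7H6O4
Empirical-formula mass = 154.12 g/mol
n = 618 / 154.12 = 4.01 ≈ 4
Molecular formula = (C7H6O4)×4 = C28H24O16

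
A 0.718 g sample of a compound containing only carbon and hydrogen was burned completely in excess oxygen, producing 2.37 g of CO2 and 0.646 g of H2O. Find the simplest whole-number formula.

C3H4

mol C = 2.37 / 44.01 = 0.05385; mass C = 0.05385 × 12.01 = 0.6468 g
mol H = 2 × (0.646 / 18.02) = 0.07170; mass H = 0.07170 × 1.008 = 0.07227 g
Smallest is C at 0.05385 mol; normalising gives C 1.000, H 1.331
×3: C 3.00, H 3.99 → C3H4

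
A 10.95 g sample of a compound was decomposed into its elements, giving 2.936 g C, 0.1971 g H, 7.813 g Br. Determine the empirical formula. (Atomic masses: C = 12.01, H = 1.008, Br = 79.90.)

C: 2.936 g ÷ 12.01 g/mol = 0.2445 mol
H: 0.1971 g ÷ 1.008 g/mol = 0.1955 mol
Br: 7.813 g ÷ 79.90 g/mol = 0.09778 mol
Divide by the smallest (0.09778 mol Br): C 2.500, H 2.000, Br 1.000
Scaling by 2: C 5.00, H 4.00, Br 2.00 → C5H4Br2

C5H4Br2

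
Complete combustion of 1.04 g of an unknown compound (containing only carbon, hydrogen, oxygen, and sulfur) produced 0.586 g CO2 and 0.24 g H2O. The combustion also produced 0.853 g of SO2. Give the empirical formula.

mol C = 0.586 / 44.01 = 0.01332; mass C = 0.01332 × 12.01 = 0.1599 g
mol H = 2 × (0.24 / 18.02) = 0.02664; mass H = 0.02664 × 1.008 = 0.02685 g
mol S = 0.853 / 64.07 = 0.01331; mass S = 0.4270 g
mass O = 1.04 − (0.6137) = 0.4263 g → mol O = 0.02664
Ratios (÷ 0.01331): C 1.000, H 2.001, O 2.001, S 1.000
≈ 1:2:2:1 → CH2O2S

CH2O2S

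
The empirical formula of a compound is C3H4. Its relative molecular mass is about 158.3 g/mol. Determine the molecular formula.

C12H16

Empirical-formula mass = 40.06 g/mol
n = 158.3 / 40.06 = 3.95 ≈ 4
Molecular formula = (C3H4)4 = C12H16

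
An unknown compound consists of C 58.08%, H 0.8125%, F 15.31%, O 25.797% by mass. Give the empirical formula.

Assume 100 g: 58.08 g C, 0.8125 g H, 15.31 g F, 25.797 g O.
Moles — C: 58.08 / 12.01 = 4.836 mol; H: 0.8125 / 1.008 = 0.8061 mol; F: 15.31 / 19.00 = 0.8058 mol; O: 25.797 / 16.00 = 1.612 mol
Divide by the smallest (0.8058 mol F): C 6.002, H 1.000, F 1.000, O 2.001
≈ 6:1:1:2 → C6HFO2

C6HFO2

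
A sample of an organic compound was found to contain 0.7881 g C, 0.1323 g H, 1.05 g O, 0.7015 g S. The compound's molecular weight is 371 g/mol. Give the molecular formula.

C9H18O9S3

Moles — C: 0.7881 / 12.01 = 0.06562 mol; H: 0.1323 / 1.008 = 0.1313 mol; O: 1.05 / 16.00 = 0.06563 mol; S: 0.7015 / 32.07 = 0.02187 mol
Ratios (÷ 0.02187): C 3.000, H 6.000, O 3.000, S 1.000
≈ 3:6:3:1 → C3H6O3S
Empirical-formula mass = 122.15 g/mol
n = 371 / 122.15 = 3.04 ≈ 3
Molecular formula = (C3H6O3S)×3 = C9H18O9S3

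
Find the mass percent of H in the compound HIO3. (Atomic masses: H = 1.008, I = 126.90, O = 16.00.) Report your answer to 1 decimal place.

0.6%

Molar mass = 1(1.008) + 1(126.90) + 3(16.00) = 175.908 g/mol
Mass of H per mole = 1 × 1.008 = 1.008 g
% H = 1.008 / 175.908 × 100 = 0.6%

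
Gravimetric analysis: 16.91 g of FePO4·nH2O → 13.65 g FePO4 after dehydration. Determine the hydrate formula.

FePO4·2H2O

Mass of water lost = 16.91 − 13.65 = 3.26 g → 3.26 / 18.02 = 0.1809 mol H2O
Molar mass of FePO4 = 150.82 g/mol → mol FePO4 = 13.65 / 150.82 = 0.09051
n = 0.1809 / 0.09051 = 2.00 ≈ 2 → FePO4·2H2O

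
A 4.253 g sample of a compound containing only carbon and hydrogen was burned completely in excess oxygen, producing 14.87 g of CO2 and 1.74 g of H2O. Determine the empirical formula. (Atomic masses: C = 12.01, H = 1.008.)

mol C = 14.87 / 44.01 = 0.3379; mass C = 0.3379 × 12.01 = 4.058 g
mol H = 2 × (1.74 / 18.02) = 0.1931; mass H = 0.1931 × 1.008 = 0.1947 g
Divide by the smallest (0.1931 mol H): C 1.750, H 1.000
Multiply by 4: C 7.00, H 4.00 → C7H4

C7H4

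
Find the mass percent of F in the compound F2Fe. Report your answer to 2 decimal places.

40.49%

Molar mass = 2(19.00) + 1(55.85) = 93.850 g/mol
Mass of F per mole = 2 × 19.00 = 38.000 g
% F = 38.000 / 93.850 × 100 = 40.49%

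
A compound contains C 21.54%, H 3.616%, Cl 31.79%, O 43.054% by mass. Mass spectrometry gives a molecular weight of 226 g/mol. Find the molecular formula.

C4H8Cl2O6

Assume 100 g: 21.54 g C, 3.616 g H, 31.79 g Cl, 43.054 g O.
n(C) = 21.54/12.01 = 1.794, n(H) = 3.616/1.008 = 3.587, n(Cl) = 31.79/35.45 = 0.8968, n(O) = 43.054/16.00 = 2.691
Ratios (÷ 0.8968): C 2.000, H 4.000, Cl 1.000, O 3.001
Ratio ≈ 2:4:1:3, so the empirical formula is C2H4ClO3
Empirical-formula mass = 111.50 g/mol
n = 226 / 111.50 = 2.03 ≈ 2
Molecular formula = (C2H4ClO3)×2 = C4H8Cl2O6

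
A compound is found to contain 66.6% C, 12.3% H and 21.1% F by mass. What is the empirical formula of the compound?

Assume 100 g: 66.6 g C, 12.3 g H, 21.1 g F.
n(C) = 66.6/12.01 = 5.545, n(H) = 12.3/1.008 = 12.2, n(F) = 21.1/19.00 = 1.111
Ratios (÷ 1.111): C 4.993, H 10.988, F 1.000
→ C5H11F

C5H11F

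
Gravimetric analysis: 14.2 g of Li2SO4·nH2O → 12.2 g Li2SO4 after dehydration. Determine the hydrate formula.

Li2SO4·H2O

Mass of water lost = 14.2 − 12.2 = 2 g → 2 / 18.02 = 0.111 mol H2O
Molar mass of Li2SO4 = 109.95 g/mol → mol Li2SO4 = 12.2 / 109.95 = 0.111
n = 0.111 / 0.111 = 1.00 ≈ 1 → Li2SO4·H2O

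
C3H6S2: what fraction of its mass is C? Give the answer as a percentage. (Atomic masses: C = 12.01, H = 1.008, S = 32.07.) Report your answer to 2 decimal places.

33.92%

Molar mass = 3(12.01) + 6(1.008) + 2(32.07) = 106.218 g/mol
Mass of C per mole = 3 × 12.01 = 36.030 g
% C = 36.030 / 106.218 × 100 = 33.92%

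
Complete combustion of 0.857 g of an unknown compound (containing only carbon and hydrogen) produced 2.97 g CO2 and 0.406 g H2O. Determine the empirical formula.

mol C = 2.97 / 44.01 = 0.06748; mass C = 0.06748 × 12.01 = 0.8105 g
mol H = 2 × (0.406 / 18.02) = 0.04506; mass H = 0.04506 × 1.008 = 0.04542 g
Divide by the smallest (0.04506 mol H): C 1.498, H 1.000
Scaling by 2: C 3.00, H 2.00 → C3H2

C3H2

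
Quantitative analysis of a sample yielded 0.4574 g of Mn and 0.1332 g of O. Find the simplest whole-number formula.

Mn: 0.4574 g ÷ 54.94 g/mol = 0.008325 mol
O: 0.1332 g ÷ 16.00 g/mol = 0.008325 mol
Smallest is O at 0.008325 mol; normalising gives Mn 1.000, O 1.000
≈ 1:1 → MnO

MnO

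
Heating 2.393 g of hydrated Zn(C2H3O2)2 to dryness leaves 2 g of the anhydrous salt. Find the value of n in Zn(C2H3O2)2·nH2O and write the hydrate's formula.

Zn(C2H3O2)2·2H2O

Mass of water lost = 2.393 − 2 = 0.393 g → 0.393 / 18.02 = 0.02181 mol H2O
Molar mass of Zn(C2H3O2)2 = 183.47 g/mol → mol Zn(C2H3O2)2 = 2 / 183.47 = 0.0109
n = 0.02181 / 0.0109 = 2.00 ≈ 2 → Zn(C2H3O2)2·2H2O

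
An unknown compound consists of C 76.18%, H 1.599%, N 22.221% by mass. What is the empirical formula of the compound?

C4HN

Assume 100 g: 76.18 g C, 1.599 g H, 22.221 g N.
C: 76.18 g ÷ 12.01 g/mol = 6.343 mol
H: 1.599 g ÷ 1.008 g/mol = 1.586 mol
N: 22.221 g ÷ 14.01 g/mol = 1.586 mol
Ratios (÷ 1.586): C 3.999, H 1.000, N 1.000
Ratio ≈ 4:1:1, so the empirical formula is C4HN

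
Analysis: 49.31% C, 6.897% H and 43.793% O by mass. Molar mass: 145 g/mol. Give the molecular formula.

C6H10O4

Assume 100 g: 49.31 g C, 6.897 g H, 43.793 g O.
n(C) = 49.31/12.01 = 4.106, n(H) = 6.897/1.008 = 6.842, n(O) = 43.793/16.00 = 2.737
Divide by the smallest (2.737 mol O): C 1.500, H 2.500, O 1.000
Scaling by 2: C 3.00, H 5.00, O 2.00 → C3H5O2
Empirical-formula mass = 73.07 g/mol
n = 145 / 73.07 = 1.98 ≈ 2
Molecular formula = (C3H5O2)×2 = C6H10O4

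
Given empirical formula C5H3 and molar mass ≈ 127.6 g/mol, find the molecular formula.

Empirical-formula mass = 63.07 g/mol
n = 127.6 / 63.07 = 2.02 ≈ 2
Molecular formula = (C5H3)2 = C10H6

C10H6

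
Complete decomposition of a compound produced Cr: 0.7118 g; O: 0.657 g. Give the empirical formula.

Moles — Cr: 0.7118 / 52.00 = 0.01369 mol; O: 0.657 / 16.00 = 0.04106 mol
Divide by the smallest (0.01369 mol Cr): Cr 1.000, O 3.000
→ CrO3

CrO3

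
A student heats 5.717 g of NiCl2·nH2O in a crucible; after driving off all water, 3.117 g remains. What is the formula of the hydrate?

NiCl2·6H2O

Mass of water lost = 5.717 − 3.117 = 2.6 g → 2.6 / 18.02 = 0.1443 mol H2O
Molar mass of NiCl2 = 129.59 g/mol → mol NiCl2 = 3.117 / 129.59 = 0.02405
n = 0.1443 / 0.02405 = 6.00 ≈ 6 → NiCl2·6H2O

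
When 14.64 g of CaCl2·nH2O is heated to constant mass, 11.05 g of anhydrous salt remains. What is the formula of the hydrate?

Mass of water lost = 14.64 − 11.05 = 3.59 g → 3.59 / 18.02 = 0.1992 mol H2O
Molar mass of CaCl2 = 110.98 g/mol → mol CaCl2 = 11.05 / 110.98 = 0.09957
n = 0.1992 / 0.09957 = 2.00 ≈ 2 → CaCl2·2H2O

CaCl2·2H2O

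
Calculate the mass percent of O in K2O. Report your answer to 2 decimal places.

16.99%

Molar mass = 2(39.10) + 1(16.00) = 94.200 g/mol
Mass of O per mole = 1 × 16.00 = 16.000 g
% O = 16.000 / 94.200 × 100 = 16.99%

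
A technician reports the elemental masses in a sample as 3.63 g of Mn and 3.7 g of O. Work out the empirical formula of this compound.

Moles — Mn: 3.63 / 54.94 = 0.06607 mol; O: 3.7 / 16.00 = 0.2313 mol
Smallest is Mn at 0.06607 mol; normalising gives Mn 1.000, O 3.500
×2: Mn 2.00, O 7.00 → Mn2O7

Mn2O7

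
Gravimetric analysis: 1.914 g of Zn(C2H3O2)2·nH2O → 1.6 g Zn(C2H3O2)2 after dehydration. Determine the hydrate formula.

Zn(C2H3O2)2·2H2O

Mass of water lost = 1.914 − 1.6 = 0.314 g → 0.314 / 18.02 = 0.01743 mol H2O
Molar mass of Zn(C2H3O2)2 = 183.47 g/mol → mol Zn(C2H3O2)2 = 1.6 / 183.47 = 0.008721
n = 0.01743 / 0.008721 = 2.00 ≈ 2 → Zn(C2H3O2)2·2H2O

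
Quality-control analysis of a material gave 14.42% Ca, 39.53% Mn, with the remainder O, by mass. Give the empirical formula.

Assume 100 g: 14.42 g Ca, 39.53 g Mn, 46.05 g O.
Ca: 14.42 g ÷ 40.08 g/mol = 0.3598 mol
Mn: 39.53 g ÷ 54.94 g/mol = 0.7195 mol
O: 46.05 g ÷ 16.00 g/mol = 2.878 mol
Divide by the smallest (0.3598 mol Ca): Ca 1.000, Mn 2.000, O 8.000
Ratio ≈ 1:2:8, so the empirical formula is CaMn2O8

CaMn2O8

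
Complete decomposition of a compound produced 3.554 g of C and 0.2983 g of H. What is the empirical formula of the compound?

CH

C: 3.554 g ÷ 12.01 g/mol = 0.2959 mol
H: 0.2983 g ÷ 1.008 g/mol = 0.2959 mol
Smallest is C at 0.2959 mol; normalising gives C 1.000, H 1.000
Ratio ≈ 1:1, so the empirical formula is CH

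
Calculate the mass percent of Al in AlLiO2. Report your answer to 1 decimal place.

40.9%

Molar mass = 1(26.98) + 1(6.94) + 2(16.00) = 65.920 g/mol
Mass of Al per mole = 1 × 26.98 = 26.980 g
% Al = 26.980 / 65.920 × 100 = 40.9%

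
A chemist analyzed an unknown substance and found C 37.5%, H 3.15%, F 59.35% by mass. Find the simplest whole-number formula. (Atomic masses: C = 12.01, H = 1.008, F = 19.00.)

Assume 100 g: 37.5 g C, 3.15 g H, 59.35 g F.
C: 37.5 g ÷ 12.01 g/mol = 3.122 mol
H: 3.15 g ÷ 1.008 g/mol = 3.125 mol
F: 59.35 g ÷ 19.00 g/mol = 3.124 mol
Divide by the smallest (3.122 mol C): C 1.000, H 1.001, F 1.000
≈ 1:1:1 → CHF

CHF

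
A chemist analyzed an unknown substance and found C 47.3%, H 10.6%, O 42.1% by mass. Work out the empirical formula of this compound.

Assume 100 g: 47.3 g C, 10.6 g H, 42.1 g O.
Moles — C: 47.3 / 12.01 = 3.938 mol; H: 10.6 / 1.008 = 10.52 mol; O: 42.1 / 16.00 = 2.631 mol
Divide by the smallest (2.631 mol O): C 1.497, H 3.997, O 1.000
Scaling by 2: C 2.99, H 7.99, O 2.00 → C3H8O2

C3H8O2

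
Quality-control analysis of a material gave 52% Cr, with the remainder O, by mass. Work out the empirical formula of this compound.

CrO3

Assume 100 g: 52 g Cr, 48 g O.
Moles — Cr: 52 / 52.00 = 1 mol; O: 48 / 16.00 = 3 mol
Smallest is Cr at 1 mol; normalising gives Cr 1.000, O 3.000
≈ 1:3 → CrO3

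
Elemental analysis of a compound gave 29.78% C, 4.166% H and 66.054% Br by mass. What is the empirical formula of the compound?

Assume 100 g: 29.78 g C, 4.166 g H, 66.054 g Br.
n(C) = 29.78/12.01 = 2.48, n(H) = 4.166/1.008 = 4.133, n(Br) = 66.054/79.90 = 0.8267
Divide by the smallest (0.8267 mol Br): C 2.999, H 4.999, Br 1.000
Ratio ≈ 3:5:1, so the empirical formula is C3H5Br

C3H5Br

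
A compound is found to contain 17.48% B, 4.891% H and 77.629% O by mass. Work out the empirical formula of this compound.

Assume 100 g: 17.48 g B, 4.891 g H, 77.629 g O.
B: 17.48 g ÷ 10.81 g/mol = 1.617 mol
H: 4.891 g ÷ 1.008 g/mol = 4.852 mol
O: 77.629 g ÷ 16.00 g/mol = 4.852 mol
Divide by the smallest (1.617 mol B): B 1.000, H 3.001, O 3.000
Ratio ≈ 1:3:3, so the empirical formula is BH3O3

BH3O3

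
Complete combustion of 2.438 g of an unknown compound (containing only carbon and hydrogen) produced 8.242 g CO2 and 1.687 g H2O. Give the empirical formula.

CH

mol C = 8.242 / 44.01 = 0.1873; mass C = 0.1873 × 12.01 = 2.249 g
mol H = 2 × (1.687 / 18.02) = 0.1872; mass H = 0.1872 × 1.008 = 0.1887 g
Divide by the smallest (0.1872 mol H): C 1.000, H 1.000
≈ 1:1 → CH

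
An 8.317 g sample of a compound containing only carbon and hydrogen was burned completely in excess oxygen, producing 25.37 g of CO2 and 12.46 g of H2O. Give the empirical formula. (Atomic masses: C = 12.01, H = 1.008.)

C5H12

mol C = 25.37 / 44.01 = 0.5765; mass C = 0.5765 × 12.01 = 6.923 g
mol H = 2 × (12.46 / 18.02) = 1.383; mass H = 1.383 × 1.008 = 1.394 g
Ratios (÷ 0.5765): C 1.000, H 2.399
Scaling by 5: C 5.00, H 11.99 → C5H12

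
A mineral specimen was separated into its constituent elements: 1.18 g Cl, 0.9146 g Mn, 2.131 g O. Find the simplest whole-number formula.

Moles — Cl: 1.18 / 35.45 = 0.03329 mol; Mn: 0.9146 / 54.94 = 0.01665 mol; O: 2.131 / 16.00 = 0.1332 mol
Ratios (÷ 0.01665): Cl 2.000, Mn 1.000, O 8.001
≈ 2:1:8 → Cl2MnO8

Cl2MnO8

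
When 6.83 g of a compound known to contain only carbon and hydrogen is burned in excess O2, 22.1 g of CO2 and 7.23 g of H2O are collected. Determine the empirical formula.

C5H8

mol C = 22.1 / 44.01 = 0.5022; mass C = 0.5022 × 12.01 = 6.031 g
mol H = 2 × (7.23 / 18.02) = 0.8024; mass H = 0.8024 × 1.008 = 0.8089 g
Smallest is C at 0.5022 mol; normalising gives C 1.000, H 1.598
Scaling by 5: C 5.00, H 7.99 → C5H8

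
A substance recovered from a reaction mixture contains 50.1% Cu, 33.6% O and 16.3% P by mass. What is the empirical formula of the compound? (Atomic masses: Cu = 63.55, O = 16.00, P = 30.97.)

Assume 100 g: 50.1 g Cu, 33.6 g O, 16.3 g P.
Moles — Cu: 50.1 / 63.55 = 0.7884 mol; O: 33.6 / 16.00 = 2.1 mol; P: 16.3 / 30.97 = 0.5263 mol
Ratios (÷ 0.5263): Cu 1.498, O 3.990, P 1.000
Multiply by 2: Cu 3.00, O 7.98, P 2.00 → Cu3O8P2

Cu3O8P2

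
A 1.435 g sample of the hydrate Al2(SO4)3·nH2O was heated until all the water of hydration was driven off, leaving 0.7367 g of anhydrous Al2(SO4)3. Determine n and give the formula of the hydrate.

Mass of water lost = 1.435 − 0.7367 = 0.6983 g → 0.6983 / 18.02 = 0.03875 mol H2O
Molar mass of Al2(SO4)3 = 342.17 g/mol → mol Al2(SO4)3 = 0.7367 / 342.17 = 0.002153
n = 0.03875 / 0.002153 = 18.00 ≈ 18 → Al2(SO4)3·18H2O

Al2(SO4)3·18H2O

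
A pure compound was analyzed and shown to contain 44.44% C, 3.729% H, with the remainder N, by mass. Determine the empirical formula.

Assume 100 g: 44.44 g C, 3.729 g H, 51.831 g N.
n(C) = 44.44/12.01 = 3.7, n(H) = 3.729/1.008 = 3.699, n(N) = 51.831/14.01 = 3.7
Divide by the smallest (3.699 mol H): C 1.000, H 1.000, N 1.000
Ratio ≈ 1:1:1, so the empirical formula is CHN

CHN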